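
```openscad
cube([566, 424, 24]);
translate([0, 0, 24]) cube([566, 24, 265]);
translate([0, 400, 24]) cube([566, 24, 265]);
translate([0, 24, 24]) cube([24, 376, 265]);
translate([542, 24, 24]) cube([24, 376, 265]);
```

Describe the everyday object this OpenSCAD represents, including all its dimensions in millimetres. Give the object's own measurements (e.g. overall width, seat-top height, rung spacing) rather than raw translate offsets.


An open-topped rectangular box: outside dimensions 566×424×289 mm, with a uniform wall and base thickness of 24 mm. The base is a full 566×424 slab on the floor; four walls sit on top of the base. The front and back walls (the −y and +y sides) span the full width; the two side walls fit between them.


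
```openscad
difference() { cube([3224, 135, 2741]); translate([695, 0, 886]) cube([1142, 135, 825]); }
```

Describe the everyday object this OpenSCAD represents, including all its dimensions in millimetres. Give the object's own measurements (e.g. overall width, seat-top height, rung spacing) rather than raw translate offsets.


A wall 3224 mm long (x), 135 mm thick (y), 2741 mm tall, with a rectangular window opening cut through it. The opening is 1142 mm wide and 825 mm tall; its sill is at z = 886 mm and its near (−x) edge is 695 mm from the wall's −x end. The opening passes through the full wall thickness.


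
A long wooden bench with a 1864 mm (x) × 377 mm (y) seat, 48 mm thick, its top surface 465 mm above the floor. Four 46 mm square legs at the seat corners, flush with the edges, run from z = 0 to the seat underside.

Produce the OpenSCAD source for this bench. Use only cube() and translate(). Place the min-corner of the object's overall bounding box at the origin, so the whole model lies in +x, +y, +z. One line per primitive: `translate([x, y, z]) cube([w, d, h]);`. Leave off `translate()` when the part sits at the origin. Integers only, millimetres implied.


translate([0, 0, 417]) cube([1864, 377, 48]);
cube([46, 46, 417]);
translate([0, 331, 0]) cube([46, 46, 417]);
translate([1818, 0, 0]) cube([46, 46, 417]);
translate([1818, 331, 0]) cube([46, 46, 417]);


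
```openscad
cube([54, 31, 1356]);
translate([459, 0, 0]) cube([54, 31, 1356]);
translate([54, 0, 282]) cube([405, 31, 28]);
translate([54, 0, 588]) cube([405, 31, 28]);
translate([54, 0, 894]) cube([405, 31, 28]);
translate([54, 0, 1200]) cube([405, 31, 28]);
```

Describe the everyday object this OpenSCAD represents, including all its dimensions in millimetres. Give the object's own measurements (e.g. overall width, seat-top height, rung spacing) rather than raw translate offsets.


A straight ladder. Two 54×31 mm vertical rails, 1356 mm tall, stand 513 mm apart (outside-to-outside) with their front faces coplanar on the −y side. 4 rungs, each 31 mm deep and 28 mm tall, span between the inner faces of the rails, front faces flush with the rails. The lowest rung's underside is at z = 282 mm and rungs are spaced 306 mm apart (underside to underside).


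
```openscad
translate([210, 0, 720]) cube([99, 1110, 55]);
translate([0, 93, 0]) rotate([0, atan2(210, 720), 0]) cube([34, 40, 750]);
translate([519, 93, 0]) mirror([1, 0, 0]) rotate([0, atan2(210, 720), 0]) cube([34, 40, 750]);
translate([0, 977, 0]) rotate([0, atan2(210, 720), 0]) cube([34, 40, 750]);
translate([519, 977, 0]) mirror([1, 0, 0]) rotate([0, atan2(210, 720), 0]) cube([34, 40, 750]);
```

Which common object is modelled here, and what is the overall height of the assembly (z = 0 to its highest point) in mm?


A sawhorse. The overall height is 775 mm.

A beam across two mirrored pairs of raked legs — a sawhorse. The beam's underside is at z = 720 (matching the legs' vertical rise in atan2(210, 720)) and the beam is 55 mm tall, so its top is at 720 + 55 = 775 mm. The raked legs top out at the beam's underside, so that is the highest point.


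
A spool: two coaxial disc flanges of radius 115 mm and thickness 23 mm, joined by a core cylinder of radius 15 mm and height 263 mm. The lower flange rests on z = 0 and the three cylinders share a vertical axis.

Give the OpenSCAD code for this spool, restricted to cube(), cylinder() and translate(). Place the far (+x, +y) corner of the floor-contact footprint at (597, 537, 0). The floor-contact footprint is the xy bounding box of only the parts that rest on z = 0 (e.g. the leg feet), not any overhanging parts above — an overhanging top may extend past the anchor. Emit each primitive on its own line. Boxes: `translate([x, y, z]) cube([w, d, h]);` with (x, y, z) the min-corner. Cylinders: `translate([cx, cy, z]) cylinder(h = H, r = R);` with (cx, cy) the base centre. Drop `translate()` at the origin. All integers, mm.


translate([482, 422, 0]) cylinder(h = 23, r = 115);
translate([482, 422, 23]) cylinder(h = 263, r = 15);
translate([482, 422, 286]) cylinder(h = 23, r = 115);


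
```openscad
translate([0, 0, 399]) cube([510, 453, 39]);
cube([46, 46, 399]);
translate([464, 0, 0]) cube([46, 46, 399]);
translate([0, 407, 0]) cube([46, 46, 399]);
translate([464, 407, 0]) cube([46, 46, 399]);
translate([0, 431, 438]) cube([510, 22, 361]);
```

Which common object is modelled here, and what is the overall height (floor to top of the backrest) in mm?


A chair. The overall height is 799 mm.

A slab on four corner posts with a tall panel at the back — a chair. The seat slab sits at z = 399 with thickness 39, and the 361 mm backrest starts at the seat top, so the overall height is 399 + 39 + 361 = 799 mm.


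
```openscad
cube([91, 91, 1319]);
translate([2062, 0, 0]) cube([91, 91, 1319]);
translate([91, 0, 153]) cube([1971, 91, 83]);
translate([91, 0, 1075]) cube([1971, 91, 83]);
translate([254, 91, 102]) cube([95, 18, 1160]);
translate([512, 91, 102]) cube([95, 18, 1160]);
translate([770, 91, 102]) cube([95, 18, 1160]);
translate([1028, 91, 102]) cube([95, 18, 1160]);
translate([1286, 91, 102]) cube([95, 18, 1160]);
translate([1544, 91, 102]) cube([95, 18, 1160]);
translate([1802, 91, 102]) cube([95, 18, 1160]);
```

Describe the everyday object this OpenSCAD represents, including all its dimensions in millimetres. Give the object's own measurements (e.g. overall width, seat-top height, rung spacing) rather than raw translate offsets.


A fence section. Two 91×91 mm posts, 1319 mm tall, stand on the floor with a clear span of 1971 mm between their inner faces. Two horizontal rails of 91×83 mm section span the gap between the posts with their undersides at z = 153 mm and z = 1075 mm, flush with the posts' −y face. 7 pickets, each 95 mm wide, 18 mm thick and 1160 mm tall, are fixed to the +y face of the rails with their bottoms at z = 102 mm, spaced across the span with a 163 mm gap after the −x post and between neighbouring pickets, with 165 mm left before the +x post.


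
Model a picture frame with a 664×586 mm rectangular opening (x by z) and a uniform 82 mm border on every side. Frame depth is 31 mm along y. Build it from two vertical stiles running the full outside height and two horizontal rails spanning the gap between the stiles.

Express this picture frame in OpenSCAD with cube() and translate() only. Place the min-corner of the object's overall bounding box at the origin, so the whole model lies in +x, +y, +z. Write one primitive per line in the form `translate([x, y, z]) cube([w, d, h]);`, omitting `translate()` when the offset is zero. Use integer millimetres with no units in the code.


cube([82, 31, 750]);
translate([746, 0, 0]) cube([82, 31, 750]);
translate([82, 0, 0]) cube([664, 31, 82]);
translate([82, 0, 668]) cube([664, 31, 82]);


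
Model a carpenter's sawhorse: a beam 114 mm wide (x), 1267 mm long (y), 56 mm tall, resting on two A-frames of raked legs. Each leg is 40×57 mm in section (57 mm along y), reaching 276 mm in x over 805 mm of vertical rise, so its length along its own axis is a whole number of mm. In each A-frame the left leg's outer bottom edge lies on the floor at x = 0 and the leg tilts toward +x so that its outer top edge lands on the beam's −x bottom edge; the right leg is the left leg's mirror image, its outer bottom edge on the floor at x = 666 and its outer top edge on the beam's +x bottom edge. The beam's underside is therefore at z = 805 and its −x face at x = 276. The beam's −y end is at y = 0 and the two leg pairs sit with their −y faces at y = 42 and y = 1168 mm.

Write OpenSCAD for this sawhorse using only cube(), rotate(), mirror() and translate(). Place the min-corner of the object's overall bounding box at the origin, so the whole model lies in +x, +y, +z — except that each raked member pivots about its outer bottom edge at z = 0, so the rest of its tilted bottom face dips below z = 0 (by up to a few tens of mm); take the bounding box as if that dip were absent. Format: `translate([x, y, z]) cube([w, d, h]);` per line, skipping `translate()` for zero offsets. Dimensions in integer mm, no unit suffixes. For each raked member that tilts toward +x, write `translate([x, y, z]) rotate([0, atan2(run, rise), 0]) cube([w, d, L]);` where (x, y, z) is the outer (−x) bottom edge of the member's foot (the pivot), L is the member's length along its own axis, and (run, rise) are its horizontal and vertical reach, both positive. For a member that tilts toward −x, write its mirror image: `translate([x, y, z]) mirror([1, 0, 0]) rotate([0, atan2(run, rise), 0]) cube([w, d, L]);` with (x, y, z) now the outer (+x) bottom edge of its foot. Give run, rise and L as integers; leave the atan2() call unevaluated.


translate([276, 0, 805]) cube([114, 1267, 56]);
translate([0, 42, 0]) rotate([0, atan2(276, 805), 0]) cube([40, 57, 851]);
translate([666, 42, 0]) mirror([1, 0, 0]) rotate([0, atan2(276, 805), 0]) cube([40, 57, 851]);
translate([0, 1168, 0]) rotate([0, atan2(276, 805), 0]) cube([40, 57, 851]);
translate([666, 1168, 0]) mirror([1, 0, 0]) rotate([0, atan2(276, 805), 0]) cube([40, 57, 851]);


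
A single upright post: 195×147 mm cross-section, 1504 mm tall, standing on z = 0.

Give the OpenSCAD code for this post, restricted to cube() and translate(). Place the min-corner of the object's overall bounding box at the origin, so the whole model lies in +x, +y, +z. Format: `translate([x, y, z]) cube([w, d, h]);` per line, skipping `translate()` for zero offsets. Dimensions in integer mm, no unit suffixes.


cube([195, 147, 1504]);


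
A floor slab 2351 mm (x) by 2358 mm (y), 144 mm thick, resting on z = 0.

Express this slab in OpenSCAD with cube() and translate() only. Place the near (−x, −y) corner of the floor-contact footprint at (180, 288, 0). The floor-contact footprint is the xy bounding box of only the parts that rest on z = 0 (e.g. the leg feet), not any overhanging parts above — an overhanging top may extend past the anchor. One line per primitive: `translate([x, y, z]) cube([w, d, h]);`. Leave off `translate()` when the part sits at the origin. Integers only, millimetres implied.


translate([180, 288, 0]) cube([2351, 2358, 144]);


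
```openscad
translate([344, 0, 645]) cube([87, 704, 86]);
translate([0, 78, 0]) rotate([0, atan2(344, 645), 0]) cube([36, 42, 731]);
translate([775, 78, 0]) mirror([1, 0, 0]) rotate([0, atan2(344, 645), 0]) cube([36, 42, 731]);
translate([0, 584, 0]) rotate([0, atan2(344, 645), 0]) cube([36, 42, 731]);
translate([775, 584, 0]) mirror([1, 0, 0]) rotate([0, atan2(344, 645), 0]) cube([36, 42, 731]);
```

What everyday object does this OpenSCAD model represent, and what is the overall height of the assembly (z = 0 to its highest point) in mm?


A sawhorse. The overall height is 731 mm.

A beam across two mirrored pairs of raked legs — a sawhorse. The beam's underside is at z = 645 (matching the legs' vertical rise in atan2(344, 645)) and the beam is 86 mm tall, so its top is at 645 + 86 = 731 mm. The raked legs top out at the beam's underside, so that is the highest point.


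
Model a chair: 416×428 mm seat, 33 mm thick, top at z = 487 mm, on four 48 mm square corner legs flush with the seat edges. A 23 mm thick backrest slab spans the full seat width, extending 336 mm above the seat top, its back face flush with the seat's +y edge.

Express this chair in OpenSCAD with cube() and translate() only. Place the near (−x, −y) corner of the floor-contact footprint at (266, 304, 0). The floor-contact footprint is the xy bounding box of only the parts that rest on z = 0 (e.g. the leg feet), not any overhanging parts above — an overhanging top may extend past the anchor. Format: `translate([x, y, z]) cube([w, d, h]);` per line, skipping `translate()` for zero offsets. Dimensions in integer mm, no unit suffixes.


translate([266, 304, 454]) cube([416, 428, 33]);
translate([266, 304, 0]) cube([48, 48, 454]);
translate([634, 304, 0]) cube([48, 48, 454]);
translate([266, 684, 0]) cube([48, 48, 454]);
translate([634, 684, 0]) cube([48, 48, 454]);
translate([266, 709, 487]) cube([416, 23, 336]);


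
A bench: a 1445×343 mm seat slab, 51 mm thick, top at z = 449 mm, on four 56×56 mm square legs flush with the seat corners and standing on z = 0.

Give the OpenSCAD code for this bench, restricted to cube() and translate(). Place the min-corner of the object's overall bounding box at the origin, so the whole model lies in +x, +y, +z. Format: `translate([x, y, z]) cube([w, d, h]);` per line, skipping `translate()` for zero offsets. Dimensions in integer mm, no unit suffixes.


translate([0, 0, 398]) cube([1445, 343, 51]);
cube([56, 56, 398]);
translate([0, 287, 0]) cube([56, 56, 398]);
translate([1389, 0, 0]) cube([56, 56, 398]);
translate([1389, 287, 0]) cube([56, 56, 398]);


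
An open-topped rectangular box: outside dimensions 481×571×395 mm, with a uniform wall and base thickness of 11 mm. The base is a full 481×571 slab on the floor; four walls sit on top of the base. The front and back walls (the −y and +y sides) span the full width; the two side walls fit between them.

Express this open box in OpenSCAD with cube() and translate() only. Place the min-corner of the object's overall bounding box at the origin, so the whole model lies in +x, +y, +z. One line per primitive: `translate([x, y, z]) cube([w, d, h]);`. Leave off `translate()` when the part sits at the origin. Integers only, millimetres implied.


cube([481, 571, 11]);
translate([0, 0, 11]) cube([481, 11, 384]);
translate([0, 560, 11]) cube([481, 11, 384]);
translate([0, 11, 11]) cube([11, 549, 384]);
translate([470, 11, 11]) cube([11, 549, 384]);


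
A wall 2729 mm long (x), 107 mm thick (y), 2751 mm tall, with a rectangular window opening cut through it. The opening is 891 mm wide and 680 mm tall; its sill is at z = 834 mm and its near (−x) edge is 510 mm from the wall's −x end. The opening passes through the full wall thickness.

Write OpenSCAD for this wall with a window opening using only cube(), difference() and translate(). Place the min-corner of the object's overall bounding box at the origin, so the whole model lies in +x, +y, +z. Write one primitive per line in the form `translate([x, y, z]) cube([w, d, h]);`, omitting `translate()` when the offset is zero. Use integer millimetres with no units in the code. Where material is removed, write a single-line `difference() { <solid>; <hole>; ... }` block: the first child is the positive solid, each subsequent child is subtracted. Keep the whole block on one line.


difference() { cube([2729, 107, 2751]); translate([510, 0, 834]) cube([891, 107, 680]); }


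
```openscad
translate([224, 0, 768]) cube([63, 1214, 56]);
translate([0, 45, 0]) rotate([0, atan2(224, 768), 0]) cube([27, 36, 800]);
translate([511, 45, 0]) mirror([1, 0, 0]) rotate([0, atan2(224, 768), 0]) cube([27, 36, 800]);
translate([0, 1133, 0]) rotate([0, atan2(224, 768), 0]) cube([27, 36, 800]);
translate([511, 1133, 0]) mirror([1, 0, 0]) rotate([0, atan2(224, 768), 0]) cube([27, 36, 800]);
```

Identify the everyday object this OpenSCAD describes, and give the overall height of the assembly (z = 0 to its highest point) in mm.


A sawhorse. The overall height is 824 mm.

A beam across two mirrored pairs of raked legs — a sawhorse. The beam's underside is at z = 768 (matching the legs' vertical rise in atan2(224, 768)) and the beam is 56 mm tall, so its top is at 768 + 56 = 824 mm. The raked legs top out at the beam's underside, so that is the highest point.


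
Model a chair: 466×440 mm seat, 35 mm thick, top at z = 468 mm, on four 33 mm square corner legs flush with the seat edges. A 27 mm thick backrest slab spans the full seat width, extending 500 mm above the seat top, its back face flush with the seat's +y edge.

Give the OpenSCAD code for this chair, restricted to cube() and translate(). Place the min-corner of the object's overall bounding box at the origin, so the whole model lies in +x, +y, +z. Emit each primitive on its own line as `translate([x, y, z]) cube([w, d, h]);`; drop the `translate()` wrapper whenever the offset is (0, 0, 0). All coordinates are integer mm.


translate([0, 0, 433]) cube([466, 440, 35]);
cube([33, 33, 433]);
translate([433, 0, 0]) cube([33, 33, 433]);
translate([0, 407, 0]) cube([33, 33, 433]);
translate([433, 407, 0]) cube([33, 33, 433]);
translate([0, 413, 468]) cube([466, 27, 500]);


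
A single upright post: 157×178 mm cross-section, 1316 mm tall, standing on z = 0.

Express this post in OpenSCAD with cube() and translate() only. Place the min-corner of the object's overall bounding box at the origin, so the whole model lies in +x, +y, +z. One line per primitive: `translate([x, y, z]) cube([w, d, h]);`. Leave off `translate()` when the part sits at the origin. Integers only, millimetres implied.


cube([157, 178, 1316]);


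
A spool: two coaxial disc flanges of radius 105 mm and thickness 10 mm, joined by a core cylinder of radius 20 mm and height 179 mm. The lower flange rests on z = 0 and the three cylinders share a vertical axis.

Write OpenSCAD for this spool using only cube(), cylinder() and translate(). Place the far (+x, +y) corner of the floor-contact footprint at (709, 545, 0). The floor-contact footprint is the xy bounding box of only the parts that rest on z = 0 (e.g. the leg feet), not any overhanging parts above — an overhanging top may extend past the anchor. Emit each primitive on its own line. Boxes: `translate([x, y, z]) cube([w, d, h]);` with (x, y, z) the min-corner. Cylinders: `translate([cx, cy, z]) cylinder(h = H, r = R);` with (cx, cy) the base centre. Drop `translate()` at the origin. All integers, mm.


translate([604, 440, 0]) cylinder(h = 10, r = 105);
translate([604, 440, 10]) cylinder(h = 179, r = 20);
translate([604, 440, 189]) cylinder(h = 10, r = 105);


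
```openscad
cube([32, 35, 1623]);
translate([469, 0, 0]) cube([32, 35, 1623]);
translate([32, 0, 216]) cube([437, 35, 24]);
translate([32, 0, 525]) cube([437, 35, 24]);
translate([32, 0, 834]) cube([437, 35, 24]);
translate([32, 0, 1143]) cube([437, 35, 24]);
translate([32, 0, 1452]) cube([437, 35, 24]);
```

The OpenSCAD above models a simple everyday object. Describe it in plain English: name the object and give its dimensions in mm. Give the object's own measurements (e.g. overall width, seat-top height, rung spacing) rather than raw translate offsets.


A straight ladder. Two 32×35 mm vertical rails, 1623 mm tall, stand 501 mm apart (outside-to-outside) with their front faces coplanar on the −y side. 5 rungs, each 35 mm deep and 24 mm tall, span between the inner faces of the rails, front faces flush with the rails. The lowest rung's underside is at z = 216 mm and rungs are spaced 309 mm apart (underside to underside).


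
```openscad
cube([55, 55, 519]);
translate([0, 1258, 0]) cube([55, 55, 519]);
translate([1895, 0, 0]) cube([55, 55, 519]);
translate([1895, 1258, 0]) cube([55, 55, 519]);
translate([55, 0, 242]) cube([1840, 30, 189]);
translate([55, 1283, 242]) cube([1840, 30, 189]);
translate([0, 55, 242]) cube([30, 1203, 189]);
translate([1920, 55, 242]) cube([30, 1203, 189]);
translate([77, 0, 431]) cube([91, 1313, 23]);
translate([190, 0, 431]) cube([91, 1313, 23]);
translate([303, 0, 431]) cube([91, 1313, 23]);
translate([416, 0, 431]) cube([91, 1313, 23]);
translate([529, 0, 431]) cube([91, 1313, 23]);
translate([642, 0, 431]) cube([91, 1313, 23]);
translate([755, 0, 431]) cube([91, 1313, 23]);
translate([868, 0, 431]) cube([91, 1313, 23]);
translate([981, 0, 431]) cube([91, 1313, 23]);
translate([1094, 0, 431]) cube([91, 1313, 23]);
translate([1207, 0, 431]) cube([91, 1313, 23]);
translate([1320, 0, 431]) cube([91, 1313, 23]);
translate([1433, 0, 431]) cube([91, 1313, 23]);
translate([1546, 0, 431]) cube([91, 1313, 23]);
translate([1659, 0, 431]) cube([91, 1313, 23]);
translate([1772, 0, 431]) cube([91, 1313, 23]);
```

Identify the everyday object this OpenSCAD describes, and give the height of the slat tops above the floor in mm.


A bed frame. The slat-top height is 454 mm.

Four posts, four rails, and a row of slats — a bed frame. Slats sit on the rails at z = 242 + 189 = 431; with slat thickness 23, the top is 454 mm.


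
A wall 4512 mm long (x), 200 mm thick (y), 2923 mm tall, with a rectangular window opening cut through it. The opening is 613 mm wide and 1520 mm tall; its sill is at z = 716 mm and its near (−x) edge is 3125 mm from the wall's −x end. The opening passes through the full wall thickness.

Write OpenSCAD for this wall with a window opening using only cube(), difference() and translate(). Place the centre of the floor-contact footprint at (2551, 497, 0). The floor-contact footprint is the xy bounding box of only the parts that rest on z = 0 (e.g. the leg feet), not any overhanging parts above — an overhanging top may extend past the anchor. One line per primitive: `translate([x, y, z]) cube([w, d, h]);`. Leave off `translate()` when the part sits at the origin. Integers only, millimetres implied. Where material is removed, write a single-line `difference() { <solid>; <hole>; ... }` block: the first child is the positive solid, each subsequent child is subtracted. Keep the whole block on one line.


difference() { translate([295, 397, 0]) cube([4512, 200, 2923]); translate([3420, 397, 716]) cube([613, 200, 1520]); }


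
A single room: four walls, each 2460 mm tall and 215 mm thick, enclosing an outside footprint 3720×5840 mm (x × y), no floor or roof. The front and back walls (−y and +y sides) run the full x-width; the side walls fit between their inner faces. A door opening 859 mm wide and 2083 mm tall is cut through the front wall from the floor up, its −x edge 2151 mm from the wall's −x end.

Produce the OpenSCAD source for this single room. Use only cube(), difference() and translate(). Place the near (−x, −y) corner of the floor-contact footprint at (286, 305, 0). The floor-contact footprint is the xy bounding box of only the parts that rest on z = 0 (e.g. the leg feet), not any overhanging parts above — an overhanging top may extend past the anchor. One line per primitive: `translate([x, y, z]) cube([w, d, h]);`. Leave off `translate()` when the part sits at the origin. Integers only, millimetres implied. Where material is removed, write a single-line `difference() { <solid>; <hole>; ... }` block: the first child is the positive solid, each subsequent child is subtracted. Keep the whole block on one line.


difference() { translate([286, 305, 0]) cube([3720, 215, 2460]); translate([2437, 305, 0]) cube([859, 215, 2083]); }
translate([286, 5930, 0]) cube([3720, 215, 2460]);
translate([286, 520, 0]) cube([215, 5410, 2460]);
translate([3791, 520, 0]) cube([215, 5410, 2460]);


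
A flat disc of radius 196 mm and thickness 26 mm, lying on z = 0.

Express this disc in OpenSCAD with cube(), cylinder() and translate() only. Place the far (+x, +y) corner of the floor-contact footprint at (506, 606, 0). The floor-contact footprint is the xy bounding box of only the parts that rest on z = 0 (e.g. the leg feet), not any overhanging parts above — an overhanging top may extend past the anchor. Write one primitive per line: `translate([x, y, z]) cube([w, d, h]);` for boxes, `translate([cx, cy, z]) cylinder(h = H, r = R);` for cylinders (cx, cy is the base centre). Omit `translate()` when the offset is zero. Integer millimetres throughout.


translate([310, 410, 0]) cylinder(h = 26, r = 196);


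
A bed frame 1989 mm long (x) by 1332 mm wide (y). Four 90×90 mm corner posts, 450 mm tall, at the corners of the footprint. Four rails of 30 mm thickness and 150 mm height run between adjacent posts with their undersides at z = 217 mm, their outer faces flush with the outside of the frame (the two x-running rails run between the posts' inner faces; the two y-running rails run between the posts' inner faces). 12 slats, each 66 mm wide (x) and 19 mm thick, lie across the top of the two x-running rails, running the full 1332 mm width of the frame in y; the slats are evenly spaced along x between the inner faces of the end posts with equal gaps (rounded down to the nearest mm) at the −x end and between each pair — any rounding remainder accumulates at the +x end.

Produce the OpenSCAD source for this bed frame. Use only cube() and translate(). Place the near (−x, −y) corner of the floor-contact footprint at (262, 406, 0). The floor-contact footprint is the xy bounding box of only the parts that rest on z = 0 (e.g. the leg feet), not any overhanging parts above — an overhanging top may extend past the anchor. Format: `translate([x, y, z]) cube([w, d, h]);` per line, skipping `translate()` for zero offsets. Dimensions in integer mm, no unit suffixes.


translate([262, 406, 0]) cube([90, 90, 450]);
translate([262, 1648, 0]) cube([90, 90, 450]);
translate([2161, 406, 0]) cube([90, 90, 450]);
translate([2161, 1648, 0]) cube([90, 90, 450]);
translate([352, 406, 217]) cube([1809, 30, 150]);
translate([352, 1708, 217]) cube([1809, 30, 150]);
translate([262, 496, 217]) cube([30, 1152, 150]);
translate([2221, 496, 217]) cube([30, 1152, 150]);
translate([430, 406, 367]) cube([66, 1332, 19]);
translate([574, 406, 367]) cube([66, 1332, 19]);
translate([718, 406, 367]) cube([66, 1332, 19]);
translate([862, 406, 367]) cube([66, 1332, 19]);
translate([1006, 406, 367]) cube([66, 1332, 19]);
translate([1150, 406, 367]) cube([66, 1332, 19]);
translate([1294, 406, 367]) cube([66, 1332, 19]);
translate([1438, 406, 367]) cube([66, 1332, 19]);
translate([1582, 406, 367]) cube([66, 1332, 19]);
translate([1726, 406, 367]) cube([66, 1332, 19]);
translate([1870, 406, 367]) cube([66, 1332, 19]);
translate([2014, 406, 367]) cube([66, 1332, 19]);


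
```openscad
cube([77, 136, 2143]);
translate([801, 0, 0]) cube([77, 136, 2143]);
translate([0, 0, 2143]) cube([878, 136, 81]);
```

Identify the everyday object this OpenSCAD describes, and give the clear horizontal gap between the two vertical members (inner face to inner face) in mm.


A door frame. The clear opening width is 724 mm.

Two 2143 mm tall posts with a header on top — a door frame. The left jamb is 77 mm wide at x = 0; the right jamb starts at x = 801. The clear opening is 801 − 77 = 724 mm.


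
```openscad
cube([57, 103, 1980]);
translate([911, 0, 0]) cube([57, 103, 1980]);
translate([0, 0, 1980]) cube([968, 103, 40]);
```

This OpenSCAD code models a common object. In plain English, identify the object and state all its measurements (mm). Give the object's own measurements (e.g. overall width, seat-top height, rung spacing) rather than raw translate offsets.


A door frame. The clear opening is 854 mm wide and 1980 mm high. Two 57 mm wide jambs, 103 mm deep, stand either side of the opening from the floor to the top of the opening. A 40 mm thick head sits across the top of both jambs, spanning the full outside width of the frame.


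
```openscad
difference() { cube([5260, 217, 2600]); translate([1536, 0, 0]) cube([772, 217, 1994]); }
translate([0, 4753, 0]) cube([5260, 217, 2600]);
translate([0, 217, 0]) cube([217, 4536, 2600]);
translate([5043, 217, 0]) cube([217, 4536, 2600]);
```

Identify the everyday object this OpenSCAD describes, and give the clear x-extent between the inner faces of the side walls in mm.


A single room. The interior width is 4826 mm.

Four walls enclosing a rectangle with a door in the front wall — a room. Outside width 5260 minus two 217 mm walls gives 4826 mm.


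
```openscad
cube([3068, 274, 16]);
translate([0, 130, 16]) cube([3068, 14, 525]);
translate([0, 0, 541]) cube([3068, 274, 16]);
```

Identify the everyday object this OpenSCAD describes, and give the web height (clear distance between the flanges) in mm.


An I-beam. The web height is 525 mm.

Two wide flanges with a thin centred web — an I-beam. Overall 557 mm minus two 16 mm flanges gives a web of 557 − 2·16 = 525 mm.


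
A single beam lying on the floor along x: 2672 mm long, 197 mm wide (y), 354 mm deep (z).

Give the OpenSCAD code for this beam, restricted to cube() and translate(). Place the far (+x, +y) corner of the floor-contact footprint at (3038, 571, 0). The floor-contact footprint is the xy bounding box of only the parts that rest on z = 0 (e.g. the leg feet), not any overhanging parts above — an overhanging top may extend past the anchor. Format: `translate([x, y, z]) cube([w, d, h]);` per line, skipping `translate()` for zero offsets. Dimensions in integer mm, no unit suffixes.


translate([366, 374, 0]) cube([2672, 197, 354]);


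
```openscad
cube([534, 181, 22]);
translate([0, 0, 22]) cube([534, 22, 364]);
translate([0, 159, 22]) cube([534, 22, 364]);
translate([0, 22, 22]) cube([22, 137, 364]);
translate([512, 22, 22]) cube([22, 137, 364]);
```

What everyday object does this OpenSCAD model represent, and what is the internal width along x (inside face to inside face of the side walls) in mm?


An open box. The internal width is 490 mm.

A 534×181 base slab with four walls standing on it — an open box. The base is 534 mm wide and the walls are 22 mm thick, so the internal width is 534 − 2 × 22 = 490 mm.


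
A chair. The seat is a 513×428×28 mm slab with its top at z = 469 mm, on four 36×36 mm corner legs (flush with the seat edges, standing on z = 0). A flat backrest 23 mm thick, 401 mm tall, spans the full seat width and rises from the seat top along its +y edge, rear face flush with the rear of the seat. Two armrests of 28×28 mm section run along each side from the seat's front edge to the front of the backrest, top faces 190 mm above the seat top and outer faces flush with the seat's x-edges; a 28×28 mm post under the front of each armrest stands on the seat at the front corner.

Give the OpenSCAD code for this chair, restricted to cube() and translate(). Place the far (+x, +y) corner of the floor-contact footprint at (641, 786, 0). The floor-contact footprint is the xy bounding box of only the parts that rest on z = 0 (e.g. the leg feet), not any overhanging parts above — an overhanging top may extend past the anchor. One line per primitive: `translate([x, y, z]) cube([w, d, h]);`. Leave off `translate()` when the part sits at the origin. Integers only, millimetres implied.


translate([128, 358, 441]) cube([513, 428, 28]);
translate([128, 358, 0]) cube([36, 36, 441]);
translate([605, 358, 0]) cube([36, 36, 441]);
translate([128, 750, 0]) cube([36, 36, 441]);
translate([605, 750, 0]) cube([36, 36, 441]);
translate([128, 763, 469]) cube([513, 23, 401]);
translate([128, 358, 631]) cube([28, 405, 28]);
translate([613, 358, 631]) cube([28, 405, 28]);
translate([128, 358, 469]) cube([28, 28, 162]);
translate([613, 358, 469]) cube([28, 28, 162]);


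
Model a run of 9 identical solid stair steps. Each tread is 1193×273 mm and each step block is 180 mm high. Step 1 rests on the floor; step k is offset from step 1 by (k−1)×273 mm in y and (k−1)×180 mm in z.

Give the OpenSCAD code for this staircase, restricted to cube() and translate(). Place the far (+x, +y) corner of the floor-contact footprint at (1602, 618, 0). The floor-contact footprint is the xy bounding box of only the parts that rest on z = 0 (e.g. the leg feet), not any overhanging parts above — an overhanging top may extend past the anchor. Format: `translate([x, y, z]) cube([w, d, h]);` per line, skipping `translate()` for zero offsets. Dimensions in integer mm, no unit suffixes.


translate([409, 345, 0]) cube([1193, 273, 180]);
translate([409, 618, 180]) cube([1193, 273, 180]);
translate([409, 891, 360]) cube([1193, 273, 180]);
translate([409, 1164, 540]) cube([1193, 273, 180]);
translate([409, 1437, 720]) cube([1193, 273, 180]);
translate([409, 1710, 900]) cube([1193, 273, 180]);
translate([409, 1983, 1080]) cube([1193, 273, 180]);
translate([409, 2256, 1260]) cube([1193, 273, 180]);
translate([409, 2529, 1440]) cube([1193, 273, 180]);


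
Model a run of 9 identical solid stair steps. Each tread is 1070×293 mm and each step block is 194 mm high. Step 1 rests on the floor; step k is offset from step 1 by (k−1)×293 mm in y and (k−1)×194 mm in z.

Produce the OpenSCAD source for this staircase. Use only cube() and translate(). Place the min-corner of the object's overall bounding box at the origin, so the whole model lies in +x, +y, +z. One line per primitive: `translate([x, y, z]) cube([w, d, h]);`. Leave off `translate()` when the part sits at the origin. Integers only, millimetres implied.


cube([1070, 293, 194]);
translate([0, 293, 194]) cube([1070, 293, 194]);
translate([0, 586, 388]) cube([1070, 293, 194]);
translate([0, 879, 582]) cube([1070, 293, 194]);
translate([0, 1172, 776]) cube([1070, 293, 194]);
translate([0, 1465, 970]) cube([1070, 293, 194]);
translate([0, 1758, 1164]) cube([1070, 293, 194]);
translate([0, 2051, 1358]) cube([1070, 293, 194]);
translate([0, 2344, 1552]) cube([1070, 293, 194]);


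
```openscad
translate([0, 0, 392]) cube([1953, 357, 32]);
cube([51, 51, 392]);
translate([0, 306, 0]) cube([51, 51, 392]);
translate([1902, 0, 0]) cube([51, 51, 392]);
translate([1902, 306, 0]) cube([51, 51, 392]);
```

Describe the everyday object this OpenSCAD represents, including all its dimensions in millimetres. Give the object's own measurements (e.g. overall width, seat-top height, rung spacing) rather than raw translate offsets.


A bench: a 1953×357 mm seat slab, 32 mm thick, top at z = 424 mm, on four 51×51 mm square legs flush with the seat corners and standing on z = 0.


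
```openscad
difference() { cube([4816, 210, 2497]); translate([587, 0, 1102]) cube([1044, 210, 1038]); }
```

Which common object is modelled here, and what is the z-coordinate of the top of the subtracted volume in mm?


A wall with a window opening. The window head height is 2140 mm.

A wall with a rectangular opening subtracted — a window. Sill at z = 1102, opening 1038 mm tall, so the head is at 1102 + 1038 = 2140 mm.


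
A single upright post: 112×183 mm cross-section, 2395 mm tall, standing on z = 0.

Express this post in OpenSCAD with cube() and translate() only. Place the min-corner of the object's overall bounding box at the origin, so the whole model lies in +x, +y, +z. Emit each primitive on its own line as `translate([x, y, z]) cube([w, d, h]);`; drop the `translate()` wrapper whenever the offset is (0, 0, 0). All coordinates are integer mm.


cube([112, 183, 2395]);


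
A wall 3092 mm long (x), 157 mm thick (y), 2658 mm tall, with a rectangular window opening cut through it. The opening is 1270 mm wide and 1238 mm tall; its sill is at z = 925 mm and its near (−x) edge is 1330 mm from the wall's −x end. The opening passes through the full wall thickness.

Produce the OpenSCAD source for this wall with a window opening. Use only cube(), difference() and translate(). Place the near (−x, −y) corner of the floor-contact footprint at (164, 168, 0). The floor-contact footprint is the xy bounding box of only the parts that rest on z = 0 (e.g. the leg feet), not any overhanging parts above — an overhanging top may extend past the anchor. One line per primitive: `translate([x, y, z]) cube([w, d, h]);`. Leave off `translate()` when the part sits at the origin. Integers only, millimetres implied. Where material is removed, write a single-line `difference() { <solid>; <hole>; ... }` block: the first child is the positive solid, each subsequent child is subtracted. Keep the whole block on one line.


difference() { translate([164, 168, 0]) cube([3092, 157, 2658]); translate([1494, 168, 925]) cube([1270, 157, 1238]); }


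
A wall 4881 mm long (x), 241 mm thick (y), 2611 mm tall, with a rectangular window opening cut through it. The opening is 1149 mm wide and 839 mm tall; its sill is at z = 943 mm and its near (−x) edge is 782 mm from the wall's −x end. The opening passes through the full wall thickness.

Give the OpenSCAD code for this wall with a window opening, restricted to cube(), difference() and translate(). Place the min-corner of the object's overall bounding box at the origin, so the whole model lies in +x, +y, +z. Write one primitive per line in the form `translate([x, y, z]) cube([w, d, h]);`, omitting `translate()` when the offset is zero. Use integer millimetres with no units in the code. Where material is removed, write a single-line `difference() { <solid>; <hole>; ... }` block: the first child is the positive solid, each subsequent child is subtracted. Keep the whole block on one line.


difference() { cube([4881, 241, 2611]); translate([782, 0, 943]) cube([1149, 241, 839]); }


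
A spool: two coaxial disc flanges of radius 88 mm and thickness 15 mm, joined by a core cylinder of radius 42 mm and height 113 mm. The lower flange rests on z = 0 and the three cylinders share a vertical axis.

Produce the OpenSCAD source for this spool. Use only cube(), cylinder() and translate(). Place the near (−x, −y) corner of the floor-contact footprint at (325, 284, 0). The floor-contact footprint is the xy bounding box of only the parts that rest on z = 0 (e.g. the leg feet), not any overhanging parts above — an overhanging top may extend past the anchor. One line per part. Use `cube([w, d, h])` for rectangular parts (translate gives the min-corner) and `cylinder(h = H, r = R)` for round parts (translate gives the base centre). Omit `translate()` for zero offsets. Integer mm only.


translate([413, 372, 0]) cylinder(h = 15, r = 88);
translate([413, 372, 15]) cylinder(h = 113, r = 42);
translate([413, 372, 128]) cylinder(h = 15, r = 88);


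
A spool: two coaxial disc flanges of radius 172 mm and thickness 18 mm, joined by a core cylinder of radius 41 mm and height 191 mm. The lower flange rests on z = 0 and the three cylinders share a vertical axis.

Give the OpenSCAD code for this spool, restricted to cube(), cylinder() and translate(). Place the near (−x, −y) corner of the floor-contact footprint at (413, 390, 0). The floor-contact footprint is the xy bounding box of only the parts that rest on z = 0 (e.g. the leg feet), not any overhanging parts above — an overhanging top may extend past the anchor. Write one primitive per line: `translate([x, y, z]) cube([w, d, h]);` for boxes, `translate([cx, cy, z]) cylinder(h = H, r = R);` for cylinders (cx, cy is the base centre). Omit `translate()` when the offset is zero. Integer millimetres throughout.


translate([585, 562, 0]) cylinder(h = 18, r = 172);
translate([585, 562, 18]) cylinder(h = 191, r = 41);
translate([585, 562, 209]) cylinder(h = 18, r = 172);


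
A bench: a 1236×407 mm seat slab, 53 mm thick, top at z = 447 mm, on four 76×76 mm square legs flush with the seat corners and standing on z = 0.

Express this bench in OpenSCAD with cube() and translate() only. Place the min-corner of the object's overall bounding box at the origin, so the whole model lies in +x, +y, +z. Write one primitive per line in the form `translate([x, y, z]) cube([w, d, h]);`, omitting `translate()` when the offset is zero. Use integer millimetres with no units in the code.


translate([0, 0, 394]) cube([1236, 407, 53]);
cube([76, 76, 394]);
translate([0, 331, 0]) cube([76, 76, 394]);
translate([1160, 0, 0]) cube([76, 76, 394]);
translate([1160, 331, 0]) cube([76, 76, 394]);


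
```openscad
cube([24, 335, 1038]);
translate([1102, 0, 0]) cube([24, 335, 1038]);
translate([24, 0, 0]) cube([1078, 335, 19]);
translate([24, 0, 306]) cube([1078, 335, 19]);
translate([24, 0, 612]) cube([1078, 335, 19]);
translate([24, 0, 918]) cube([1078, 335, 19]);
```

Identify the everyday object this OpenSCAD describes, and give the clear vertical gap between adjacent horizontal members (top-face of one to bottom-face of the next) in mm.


A bookshelf. The clear shelf gap is 287 mm.

Two tall side panels with 4 horizontal boards between them — a bookshelf. The first two shelf undersides are at z = 0 and z = 306; with shelf thickness 19, the clear gap is 306 − 0 − 19 = 287 mm.
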